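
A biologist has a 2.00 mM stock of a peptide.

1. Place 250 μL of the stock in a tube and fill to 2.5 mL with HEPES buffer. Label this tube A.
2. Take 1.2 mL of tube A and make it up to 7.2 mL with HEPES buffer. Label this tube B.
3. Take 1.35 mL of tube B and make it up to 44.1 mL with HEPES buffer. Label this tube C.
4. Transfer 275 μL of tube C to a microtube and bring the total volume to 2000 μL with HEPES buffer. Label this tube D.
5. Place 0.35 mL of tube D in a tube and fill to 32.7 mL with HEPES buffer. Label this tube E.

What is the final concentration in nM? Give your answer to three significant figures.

1.50 nM

Step 1: 250 μL brought to 2.5 mL → factor 2500/250 = 10
Step 2: 1.2 mL brought to 7.2 mL → factor 7.2/1.2 = 6
Step 3: 1.35 mL brought to 44.1 mL → factor 44.1/1.35 = 32.667
Step 4: 275 μL brought to 2000 μL → factor 2000/275 = 7.2727
Step 5: 0.35 mL brought to 32.7 mL → factor 32.7/0.35 = 93.429
Overall dilution factor = 10 × 6 × 32.667 × 7.2727 × 93.429 = 1.3318 × 10^6
Final = 2.00 mM / 1.3318 × 10^6 = 1.502 × 10^-6 mM = 1.50 nM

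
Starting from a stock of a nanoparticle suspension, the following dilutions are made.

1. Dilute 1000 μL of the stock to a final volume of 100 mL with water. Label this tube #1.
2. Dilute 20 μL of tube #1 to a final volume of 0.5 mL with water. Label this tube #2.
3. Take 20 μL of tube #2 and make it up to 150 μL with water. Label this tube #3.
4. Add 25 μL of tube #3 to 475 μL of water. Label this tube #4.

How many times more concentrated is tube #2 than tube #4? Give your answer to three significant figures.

Step 1: 1000 μL brought to 100 mL → factor 1 × 10^5/1000 = 100
Step 2: 20 μL brought to 0.5 mL → factor 500/20 = 25
Step 3: 20 μL brought to 150 μL → factor 150/20 = 7.5
Step 4: 25 μL + 475 μL = 500 μL total → factor 500/25 = 20
Dilution factor to tube #2 = 2500; to tube #4 = 3.75 × 10^5
[tube #2]/[tube #4] = (factor to tube #4)/(factor to tube #2) = 3.75 × 10^5/2500 = 150

150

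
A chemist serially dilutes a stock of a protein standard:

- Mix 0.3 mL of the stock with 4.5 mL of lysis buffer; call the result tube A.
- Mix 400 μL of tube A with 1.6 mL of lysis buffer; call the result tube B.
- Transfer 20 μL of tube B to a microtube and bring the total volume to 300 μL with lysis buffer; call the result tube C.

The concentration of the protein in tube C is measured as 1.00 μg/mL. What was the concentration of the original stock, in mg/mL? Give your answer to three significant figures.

Step 1: 0.3 mL + 4.5 mL = 4.8 mL total → factor 4.8/0.3 = 16
Step 2: 400 μL + 1.6 mL = 2000 μL total → factor 2000/400 = 5
Step 3: 20 μL brought to 300 μL → factor 300/20 = 15
Overall dilution factor = 16 × 5 × 15 = 1200
Stock = 1.00 μg/mL × 1200 = 1200 μg/mL = 1.20 mg/mL

1.20 mg/mL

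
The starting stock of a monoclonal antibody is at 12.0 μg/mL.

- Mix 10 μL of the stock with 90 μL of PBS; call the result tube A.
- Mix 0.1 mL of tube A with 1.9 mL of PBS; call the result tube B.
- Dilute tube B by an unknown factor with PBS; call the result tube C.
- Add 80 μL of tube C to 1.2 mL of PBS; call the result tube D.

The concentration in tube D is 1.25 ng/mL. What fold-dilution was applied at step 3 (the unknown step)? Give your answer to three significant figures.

Step 1: 10 μL + 90 μL = 100 μL total → factor 100/10 = 10
Step 2: 0.1 mL + 1.9 mL = 2 mL total → factor 2/0.1 = 20
Step 3: unknown factor x
Step 4: 80 μL + 1.2 mL = 1280 μL total → factor 1280/80 = 16
Product of known-step factors = 3200
Overall factor = 12.0 μg/mL / (1.25 ng/mL) = 9600
x = 9600 / 3200 = 3.00

3.00-fold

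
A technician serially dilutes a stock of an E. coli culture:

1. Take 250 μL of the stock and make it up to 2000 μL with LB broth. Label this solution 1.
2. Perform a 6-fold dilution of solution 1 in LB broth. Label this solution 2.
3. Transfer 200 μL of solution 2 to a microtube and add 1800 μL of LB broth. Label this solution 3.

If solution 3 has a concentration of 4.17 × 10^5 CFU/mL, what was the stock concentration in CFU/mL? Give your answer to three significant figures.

Step 1: 250 μL brought to 2000 μL → factor 2000/250 = 8
Step 2: 6-fold → factor 6
Step 3: 200 μL + 1800 μL = 2000 μL total → factor 2000/200 = 10
Overall dilution factor = 8 × 6 × 10 = 480
Stock = 4.17 × 10^5 CFU/mL × 480 = 2.00 × 10^8 CFU/mL

2.00 × 10^8 CFU/mL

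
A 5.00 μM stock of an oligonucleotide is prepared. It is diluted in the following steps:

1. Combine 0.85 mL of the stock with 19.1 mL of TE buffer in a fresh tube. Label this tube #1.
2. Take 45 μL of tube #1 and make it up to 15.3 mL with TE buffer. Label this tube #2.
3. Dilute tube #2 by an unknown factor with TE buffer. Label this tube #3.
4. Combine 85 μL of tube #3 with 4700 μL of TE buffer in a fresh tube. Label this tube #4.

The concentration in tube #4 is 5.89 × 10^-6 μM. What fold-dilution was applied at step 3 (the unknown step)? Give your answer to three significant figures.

Step 1: 0.85 mL + 19.1 mL = 19.95 mL total → factor 19.95/0.85 = 23.471
Step 2: 45 μL brought to 15.3 mL → factor 15300/45 = 340
Step 3: unknown factor x
Step 4: 85 μL + 4700 μL = 4785 μL total → factor 4785/85 = 56.294
Product of known-step factors = 4.4923 × 10^5
Overall factor = 5.00 μM / (5.89 × 10^-6 μM) = 8.489 × 10^5
x = 8.489 × 10^5 / 4.4923 × 10^5 = 1.89

1.89-fold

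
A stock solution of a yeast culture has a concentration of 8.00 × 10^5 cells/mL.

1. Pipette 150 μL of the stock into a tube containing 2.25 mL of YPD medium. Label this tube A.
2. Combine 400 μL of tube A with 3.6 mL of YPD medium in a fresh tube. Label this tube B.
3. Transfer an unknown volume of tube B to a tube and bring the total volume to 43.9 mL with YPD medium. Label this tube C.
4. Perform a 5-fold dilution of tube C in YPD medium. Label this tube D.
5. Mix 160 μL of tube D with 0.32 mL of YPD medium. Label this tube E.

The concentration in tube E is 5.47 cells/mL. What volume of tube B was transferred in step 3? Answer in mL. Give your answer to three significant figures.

Step 1: 150 μL + 2.25 mL = 2400 μL total → factor 2400/150 = 16
Step 2: 400 μL + 3.6 mL = 4000 μL total → factor 4000/400 = 10
Step 3: v brought to 43.9 mL → factor = 43.9 mL/v
Step 4: 5-fold → factor 5
Step 5: 160 μL + 0.32 mL = 480 μL total → factor 480/160 = 3
Product of known-step factors = 2400
Overall factor = 8.00 × 10^5 cells/mL / (5.47 cells/mL) = 1.4625 × 10^5
Step-3 factor = 1.4625 × 10^5 / 2400 = 60.938
v = 43.9 mL / 60.938 = 0.720 mL

0.720 mL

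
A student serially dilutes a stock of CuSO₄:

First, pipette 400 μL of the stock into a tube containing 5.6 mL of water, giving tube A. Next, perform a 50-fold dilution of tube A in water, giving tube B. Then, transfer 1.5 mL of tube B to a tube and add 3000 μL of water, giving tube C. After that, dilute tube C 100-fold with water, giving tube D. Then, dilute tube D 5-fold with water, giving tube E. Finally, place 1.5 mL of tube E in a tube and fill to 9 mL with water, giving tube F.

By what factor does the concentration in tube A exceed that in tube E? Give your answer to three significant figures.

Step 1: 400 μL + 5.6 mL = 6000 μL total → factor 6000/400 = 15
Step 2: 50-fold → factor 50
Step 3: 1.5 mL + 3000 μL = 4.5 mL total → factor 4.5/1.5 = 3
Step 4: 100-fold → factor 100
Step 5: 5-fold → factor 5
Dilution factor to tube A = 15; to tube E = 1.125 × 10^6
[tube A]/[tube E] = (factor to tube E)/(factor to tube A) = 1.125 × 10^6/15 = 7.50 × 10^4

7.50 × 10^4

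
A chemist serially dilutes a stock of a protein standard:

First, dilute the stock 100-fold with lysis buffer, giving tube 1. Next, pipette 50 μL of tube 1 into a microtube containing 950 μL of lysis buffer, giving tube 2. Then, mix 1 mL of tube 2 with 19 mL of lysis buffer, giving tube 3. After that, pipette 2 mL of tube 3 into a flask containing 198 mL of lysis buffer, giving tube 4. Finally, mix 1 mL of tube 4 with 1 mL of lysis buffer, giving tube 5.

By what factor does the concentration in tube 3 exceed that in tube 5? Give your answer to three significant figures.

Step 1: 100-fold → factor 100
Step 2: 50 μL + 950 μL = 1000 μL total → factor 1000/50 = 20
Step 3: 1 mL + 19 mL = 20 mL total → factor 20/1 = 20
Step 4: 2 mL + 198 mL = 200 mL total → factor 200/2 = 100
Step 5: 1 mL + 1 mL = 2 mL total → factor 2/1 = 2
Dilution factor to tube 3 = 40000; to tube 5 = 8 × 10^6
[tube 3]/[tube 5] = (factor to tube 5)/(factor to tube 3) = 8 × 10^6/40000 = 200

200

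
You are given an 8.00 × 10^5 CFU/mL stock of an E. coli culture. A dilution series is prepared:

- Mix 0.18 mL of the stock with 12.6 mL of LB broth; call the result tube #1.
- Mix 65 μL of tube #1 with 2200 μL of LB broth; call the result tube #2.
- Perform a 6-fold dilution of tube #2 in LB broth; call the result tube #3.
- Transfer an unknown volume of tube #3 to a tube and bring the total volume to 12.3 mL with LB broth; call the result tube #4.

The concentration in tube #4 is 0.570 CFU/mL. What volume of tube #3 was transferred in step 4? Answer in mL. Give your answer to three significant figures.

Step 1: 0.18 mL + 12.6 mL = 12.78 mL total → factor 12.78/0.18 = 71
Step 2: 65 μL + 2200 μL = 2265 μL total → factor 2265/65 = 34.846
Step 3: 6-fold → factor 6
Step 4: v brought to 12.3 mL → factor = 12.3 mL/v
Product of known-step factors = 14844
Overall factor = 8.00 × 10^5 CFU/mL / (0.570 CFU/mL) = 1.4035 × 10^6
Step-4 factor = 1.4035 × 10^6 / 14844 = 94.548
v = 12.3 mL / 94.548 = 0.130 mL

0.130 mL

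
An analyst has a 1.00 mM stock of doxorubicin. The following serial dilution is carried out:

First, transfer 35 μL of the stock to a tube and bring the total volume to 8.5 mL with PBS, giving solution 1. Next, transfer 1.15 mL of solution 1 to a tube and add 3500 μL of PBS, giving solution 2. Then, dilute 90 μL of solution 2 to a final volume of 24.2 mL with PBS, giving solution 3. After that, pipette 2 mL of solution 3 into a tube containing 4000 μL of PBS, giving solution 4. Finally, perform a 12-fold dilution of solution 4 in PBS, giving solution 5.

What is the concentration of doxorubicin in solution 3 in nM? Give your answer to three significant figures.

3.79 nM

Step 1: 35 μL brought to 8.5 mL → factor 8500/35 = 242.86
Step 2: 1.15 mL + 3500 μL = 4.65 mL total → factor 4.65/1.15 = 4.0435
Step 3: 90 μL brought to 24.2 mL → factor 24200/90 = 268.89
Dilution factor through solution 3 = 242.86 × 4.0435 × 268.89 = 2.6405 × 10^5
[solution 3] = 1.00 mM / 2.6405 × 10^5 = 3.787 × 10^-6 mM = 3.79 nM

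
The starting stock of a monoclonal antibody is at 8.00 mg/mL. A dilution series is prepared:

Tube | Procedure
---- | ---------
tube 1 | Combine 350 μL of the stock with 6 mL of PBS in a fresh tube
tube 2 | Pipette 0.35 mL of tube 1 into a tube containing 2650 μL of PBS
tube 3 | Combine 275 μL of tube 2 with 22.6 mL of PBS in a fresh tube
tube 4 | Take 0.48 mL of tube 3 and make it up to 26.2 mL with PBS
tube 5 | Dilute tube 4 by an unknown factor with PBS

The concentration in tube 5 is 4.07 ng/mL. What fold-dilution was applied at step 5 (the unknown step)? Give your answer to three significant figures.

Step 1: 350 μL + 6 mL = 6350 μL total → factor 6350/350 = 18.143
Step 2: 0.35 mL + 2650 μL = 3 mL total → factor 3/0.35 = 8.5714
Step 3: 275 μL + 22.6 mL = 22875 μL total → factor 22875/275 = 83.182
Step 4: 0.48 mL brought to 26.2 mL → factor 26.2/0.48 = 54.583
Step 5: unknown factor x
Product of known-step factors = 7.0607 × 10^5
Overall factor = 8.00 mg/mL / (4.07 ng/mL) = 1.9656 × 10^6
x = 1.9656 × 10^6 / 7.0607 × 10^5 = 2.78

2.78-fold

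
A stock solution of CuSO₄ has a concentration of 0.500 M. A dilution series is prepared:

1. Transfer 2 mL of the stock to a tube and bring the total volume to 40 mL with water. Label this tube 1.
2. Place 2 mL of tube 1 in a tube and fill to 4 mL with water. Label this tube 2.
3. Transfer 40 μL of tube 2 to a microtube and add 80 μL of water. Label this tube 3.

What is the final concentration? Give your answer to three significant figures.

0.00417 M

Step 1: 2 mL brought to 40 mL → factor 40/2 = 20
Step 2: 2 mL brought to 4 mL → factor 4/2 = 2
Step 3: 40 μL + 80 μL = 120 μL total → factor 120/40 = 3
Overall dilution factor = 20 × 2 × 3 = 120
Final = 0.500 M / 120 = 0.00417 M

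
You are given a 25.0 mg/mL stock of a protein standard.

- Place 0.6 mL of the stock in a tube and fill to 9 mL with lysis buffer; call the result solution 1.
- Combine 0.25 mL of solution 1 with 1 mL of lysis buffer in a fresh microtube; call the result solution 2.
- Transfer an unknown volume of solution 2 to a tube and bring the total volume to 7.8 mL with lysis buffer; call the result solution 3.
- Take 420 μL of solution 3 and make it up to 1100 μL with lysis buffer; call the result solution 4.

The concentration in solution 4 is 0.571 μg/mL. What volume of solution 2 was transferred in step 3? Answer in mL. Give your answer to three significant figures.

0.0350 mL

Step 1: 0.6 mL brought to 9 mL → factor 9/0.6 = 15
Step 2: 0.25 mL + 1 mL = 1.25 mL total → factor 1.25/0.25 = 5
Step 3: v brought to 7.8 mL → factor = 7.8 mL/v
Step 4: 420 μL brought to 1100 μL → factor 1100/420 = 2.619
Product of known-step factors = 196.43
Overall factor = 25.0 mg/mL / (0.571 μg/mL) = 43783
Step-3 factor = 43783 / 196.43 = 222.89
v = 7.8 mL / 222.89 = 0.0350 mL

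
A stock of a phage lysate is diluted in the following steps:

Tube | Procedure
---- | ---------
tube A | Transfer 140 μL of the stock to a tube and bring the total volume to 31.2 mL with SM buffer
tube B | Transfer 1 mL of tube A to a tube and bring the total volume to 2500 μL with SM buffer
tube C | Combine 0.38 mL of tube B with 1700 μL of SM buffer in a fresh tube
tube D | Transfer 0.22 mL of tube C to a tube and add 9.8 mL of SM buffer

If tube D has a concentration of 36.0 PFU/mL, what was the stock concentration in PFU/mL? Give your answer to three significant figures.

5.00 × 10^6 PFU/mL

Step 1: 140 μL brought to 31.2 mL → factor 31200/140 = 222.86
Step 2: 1 mL brought to 2500 μL → factor 2.5/1 = 2.5
Step 3: 0.38 mL + 1700 μL = 2.08 mL total → factor 2.08/0.38 = 5.4737
Step 4: 0.22 mL + 9.8 mL = 10.02 mL total → factor 10.02/0.22 = 45.545
Overall dilution factor = 222.86 × 2.5 × 5.4737 × 45.545 = 1.389 × 10^5
Stock = 36.0 PFU/mL × 1.389 × 10^5 = 5.00 × 10^6 PFU/mL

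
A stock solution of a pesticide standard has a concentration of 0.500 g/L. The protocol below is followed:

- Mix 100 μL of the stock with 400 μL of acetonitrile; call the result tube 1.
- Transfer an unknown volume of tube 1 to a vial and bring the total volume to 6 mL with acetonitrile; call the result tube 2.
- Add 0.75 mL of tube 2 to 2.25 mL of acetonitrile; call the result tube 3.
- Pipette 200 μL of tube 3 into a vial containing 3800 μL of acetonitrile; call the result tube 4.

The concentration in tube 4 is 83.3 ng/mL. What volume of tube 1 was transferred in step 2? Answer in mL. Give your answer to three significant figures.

Step 1: 100 μL + 400 μL = 500 μL total → factor 500/100 = 5
Step 2: v brought to 6 mL → factor = 6 mL/v
Step 3: 0.75 mL + 2.25 mL = 3 mL total → factor 3/0.75 = 4
Step 4: 200 μL + 3800 μL = 4000 μL total → factor 4000/200 = 20
Product of known-step factors = 400
Overall factor = 0.500 g/L / (83.3 ng/mL) = 6002.4
Step-2 factor = 6002.4 / 400 = 15.006
v = 6 mL / 15.006 = 0.400 mL

0.400 mL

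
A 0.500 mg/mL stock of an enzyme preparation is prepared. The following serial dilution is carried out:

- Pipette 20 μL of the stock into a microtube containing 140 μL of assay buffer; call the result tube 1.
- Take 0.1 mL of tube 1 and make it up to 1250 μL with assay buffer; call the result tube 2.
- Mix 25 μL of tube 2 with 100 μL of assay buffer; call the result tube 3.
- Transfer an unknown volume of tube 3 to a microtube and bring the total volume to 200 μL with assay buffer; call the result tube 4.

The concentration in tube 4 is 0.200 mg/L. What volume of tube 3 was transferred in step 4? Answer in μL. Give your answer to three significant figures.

40.0 μL

Step 1: 20 μL + 140 μL = 160 μL total → factor 160/20 = 8
Step 2: 0.1 mL brought to 1250 μL → factor 1.25/0.1 = 12.5
Step 3: 25 μL + 100 μL = 125 μL total → factor 125/25 = 5
Step 4: v brought to 200 μL → factor = 200 μL/v
Product of known-step factors = 500
Overall factor = 0.500 mg/mL / (0.200 mg/L) = 2500
Step-4 factor = 2500 / 500 = 5
v = 200 μL / 5 = 40.0 μL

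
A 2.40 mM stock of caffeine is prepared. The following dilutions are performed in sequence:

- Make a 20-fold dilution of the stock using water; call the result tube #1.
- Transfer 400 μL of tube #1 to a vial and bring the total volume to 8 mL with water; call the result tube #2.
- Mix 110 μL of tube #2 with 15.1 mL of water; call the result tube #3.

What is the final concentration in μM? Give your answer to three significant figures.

Step 1: 20-fold → factor 20
Step 2: 400 μL brought to 8 mL → factor 8000/400 = 20
Step 3: 110 μL + 15.1 mL = 15210 μL total → factor 15210/110 = 138.27
Overall dilution factor = 20 × 20 × 138.27 = 55309
Final = 2.40 mM / 55309 = 4.339 × 10^-5 mM = 0.0434 μM

0.0434 μM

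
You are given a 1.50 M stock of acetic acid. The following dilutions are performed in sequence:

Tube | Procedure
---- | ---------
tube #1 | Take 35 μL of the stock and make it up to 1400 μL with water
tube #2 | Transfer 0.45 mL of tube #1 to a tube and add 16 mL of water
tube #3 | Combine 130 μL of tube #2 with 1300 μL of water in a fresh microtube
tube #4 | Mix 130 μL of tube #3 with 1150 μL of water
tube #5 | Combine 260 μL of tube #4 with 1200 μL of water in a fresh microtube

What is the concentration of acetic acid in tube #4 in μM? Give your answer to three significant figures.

9.47 μM

Step 1: 35 μL brought to 1400 μL → factor 1400/35 = 40
Step 2: 0.45 mL + 16 mL = 16.45 mL total → factor 16.45/0.45 = 36.556
Step 3: 130 μL + 1300 μL = 1430 μL total → factor 1430/130 = 11
Step 4: 130 μL + 1150 μL = 1280 μL total → factor 1280/130 = 9.8462
Dilution factor through tube #4 = 40 × 36.556 × 11 × 9.8462 = 1.5837 × 10^5
[tube #4] = 1.50 M / 1.5837 × 10^5 = 9.471 × 10^-6 M = 9.47 μM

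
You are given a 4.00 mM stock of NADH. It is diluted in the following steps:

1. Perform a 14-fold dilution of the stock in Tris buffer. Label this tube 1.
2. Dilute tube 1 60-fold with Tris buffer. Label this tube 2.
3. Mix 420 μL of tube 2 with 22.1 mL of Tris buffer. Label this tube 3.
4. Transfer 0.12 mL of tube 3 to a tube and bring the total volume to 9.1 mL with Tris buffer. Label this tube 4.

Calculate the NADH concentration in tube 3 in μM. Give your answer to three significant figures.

0.0888 μM

Step 1: 14-fold → factor 14
Step 2: 60-fold → factor 60
Step 3: 420 μL + 22.1 mL = 22520 μL total → factor 22520/420 = 53.619
Dilution factor through tube 3 = 14 × 60 × 53.619 = 45040
[tube 3] = 4.00 mM / 45040 = 8.881 × 10^-5 mM = 0.0888 μM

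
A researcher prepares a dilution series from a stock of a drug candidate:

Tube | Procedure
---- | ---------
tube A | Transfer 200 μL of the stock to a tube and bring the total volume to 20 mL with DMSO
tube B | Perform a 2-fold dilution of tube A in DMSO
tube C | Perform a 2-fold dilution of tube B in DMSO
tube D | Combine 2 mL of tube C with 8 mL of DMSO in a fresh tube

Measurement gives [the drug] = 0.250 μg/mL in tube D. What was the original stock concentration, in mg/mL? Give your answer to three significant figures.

Step 1: 200 μL brought to 20 mL → factor 20000/200 = 100
Step 2: 2-fold → factor 2
Step 3: 2-fold → factor 2
Step 4: 2 mL + 8 mL = 10 mL total → factor 10/2 = 5
Overall dilution factor = 100 × 2 × 2 × 5 = 2000
Stock = 0.250 μg/mL × 2000 = 500.0 μg/mL = 0.500 mg/mL

0.500 mg/mL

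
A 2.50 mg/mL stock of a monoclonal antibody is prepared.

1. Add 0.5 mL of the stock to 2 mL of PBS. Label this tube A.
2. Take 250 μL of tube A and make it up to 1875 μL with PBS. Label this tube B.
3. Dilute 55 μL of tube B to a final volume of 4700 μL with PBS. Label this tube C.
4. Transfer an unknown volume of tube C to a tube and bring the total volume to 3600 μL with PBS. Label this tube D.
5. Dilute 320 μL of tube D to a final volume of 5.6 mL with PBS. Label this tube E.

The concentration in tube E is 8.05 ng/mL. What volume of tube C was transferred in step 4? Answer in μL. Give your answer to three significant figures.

Step 1: 0.5 mL + 2 mL = 2.5 mL total → factor 2.5/0.5 = 5
Step 2: 250 μL brought to 1875 μL → factor 1875/250 = 7.5
Step 3: 55 μL brought to 4700 μL → factor 4700/55 = 85.455
Step 4: v brought to 3600 μL → factor = 3600 μL/v
Step 5: 320 μL brought to 5.6 mL → factor 5600/320 = 17.5
Product of known-step factors = 56080
Overall factor = 2.50 mg/mL / (8.05 ng/mL) = 3.1056 × 10^5
Step-4 factor = 3.1056 × 10^5 / 56080 = 5.5378
v = 3600 μL / 5.5378 = 650 μL

650 μL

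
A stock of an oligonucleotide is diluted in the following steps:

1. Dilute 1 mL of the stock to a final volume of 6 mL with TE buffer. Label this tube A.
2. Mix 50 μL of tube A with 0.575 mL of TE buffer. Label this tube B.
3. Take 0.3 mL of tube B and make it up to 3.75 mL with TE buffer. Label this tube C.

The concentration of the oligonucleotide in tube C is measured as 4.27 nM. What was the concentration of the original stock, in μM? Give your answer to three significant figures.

4.00 μM

Step 1: 1 mL brought to 6 mL → factor 6/1 = 6
Step 2: 50 μL + 0.575 mL = 625 μL total → factor 625/50 = 12.5
Step 3: 0.3 mL brought to 3.75 mL → factor 3.75/0.3 = 12.5
Overall dilution factor = 6 × 12.5 × 12.5 = 937.5
Stock = 4.27 nM × 937.5 = 4003 nM = 4.00 μM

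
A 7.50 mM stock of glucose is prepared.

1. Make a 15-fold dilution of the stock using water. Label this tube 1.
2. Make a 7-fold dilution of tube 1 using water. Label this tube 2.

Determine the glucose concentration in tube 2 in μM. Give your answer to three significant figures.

71.4 μM

Step 1: 15-fold → factor 15
Step 2: 7-fold → factor 7
Overall dilution factor = 15 × 7 = 105
Final = 7.50 mM / 105 = 0.07143 mM = 71.4 μM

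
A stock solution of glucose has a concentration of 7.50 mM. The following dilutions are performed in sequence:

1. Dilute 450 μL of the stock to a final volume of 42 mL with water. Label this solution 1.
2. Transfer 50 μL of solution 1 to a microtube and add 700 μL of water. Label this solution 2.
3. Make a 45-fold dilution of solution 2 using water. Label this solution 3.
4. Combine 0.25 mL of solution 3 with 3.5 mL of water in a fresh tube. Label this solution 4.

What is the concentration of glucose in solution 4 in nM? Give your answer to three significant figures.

Step 1: 450 μL brought to 42 mL → factor 42000/450 = 93.333
Step 2: 50 μL + 700 μL = 750 μL total → factor 750/50 = 15
Step 3: 45-fold → factor 45
Step 4: 0.25 mL + 3.5 mL = 3.75 mL total → factor 3.75/0.25 = 15
Overall dilution factor = 93.333 × 15 × 45 × 15 = 9.45 × 10^5
Final = 7.50 mM / 9.45 × 10^5 = 7.937 × 10^-6 mM = 7.94 nM

7.94 nM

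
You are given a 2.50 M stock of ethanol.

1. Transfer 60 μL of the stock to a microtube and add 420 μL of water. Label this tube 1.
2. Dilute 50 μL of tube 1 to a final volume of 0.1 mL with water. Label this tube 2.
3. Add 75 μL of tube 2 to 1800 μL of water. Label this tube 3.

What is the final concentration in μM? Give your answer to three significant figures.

Step 1: 60 μL + 420 μL = 480 μL total → factor 480/60 = 8
Step 2: 50 μL brought to 0.1 mL → factor 100/50 = 2
Step 3: 75 μL + 1800 μL = 1875 μL total → factor 1875/75 = 25
Overall dilution factor = 8 × 2 × 25 = 400
Final = 2.50 M / 400 = 0.006250 M = 6.25 × 10^3 μM

6.25 × 10^3 μM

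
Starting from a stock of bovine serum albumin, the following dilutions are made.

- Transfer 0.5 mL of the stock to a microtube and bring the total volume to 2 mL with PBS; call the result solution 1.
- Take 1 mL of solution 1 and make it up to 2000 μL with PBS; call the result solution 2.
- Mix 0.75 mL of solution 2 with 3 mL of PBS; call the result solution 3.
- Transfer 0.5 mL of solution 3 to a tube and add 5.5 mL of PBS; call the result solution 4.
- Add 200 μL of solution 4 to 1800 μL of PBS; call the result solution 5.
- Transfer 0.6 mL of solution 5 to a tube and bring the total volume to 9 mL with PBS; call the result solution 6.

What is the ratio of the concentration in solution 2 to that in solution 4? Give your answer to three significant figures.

60.0

Step 1: 0.5 mL brought to 2 mL → factor 2/0.5 = 4
Step 2: 1 mL brought to 2000 μL → factor 2/1 = 2
Step 3: 0.75 mL + 3 mL = 3.75 mL total → factor 3.75/0.75 = 5
Step 4: 0.5 mL + 5.5 mL = 6 mL total → factor 6/0.5 = 12
Dilution factor to solution 2 = 8; to solution 4 = 480
[solution 2]/[solution 4] = (factor to solution 4)/(factor to solution 2) = 480/8 = 60.0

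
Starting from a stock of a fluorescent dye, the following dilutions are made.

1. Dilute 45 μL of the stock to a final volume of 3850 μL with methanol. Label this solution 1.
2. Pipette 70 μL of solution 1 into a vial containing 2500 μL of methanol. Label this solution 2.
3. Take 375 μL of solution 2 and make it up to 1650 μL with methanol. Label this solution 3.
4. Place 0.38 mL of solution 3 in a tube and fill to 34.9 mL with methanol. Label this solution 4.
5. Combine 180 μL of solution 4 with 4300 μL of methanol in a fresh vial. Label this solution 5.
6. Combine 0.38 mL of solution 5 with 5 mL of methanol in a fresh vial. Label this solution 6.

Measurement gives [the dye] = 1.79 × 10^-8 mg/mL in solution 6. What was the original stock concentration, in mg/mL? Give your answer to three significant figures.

8.01 mg/mL

Step 1: 45 μL brought to 3850 μL → factor 3850/45 = 85.556
Step 2: 70 μL + 2500 μL = 2570 μL total → factor 2570/70 = 36.714
Step 3: 375 μL brought to 1650 μL → factor 1650/375 = 4.4
Step 4: 0.38 mL brought to 34.9 mL → factor 34.9/0.38 = 91.842
Step 5: 180 μL + 4300 μL = 4480 μL total → factor 4480/180 = 24.889
Step 6: 0.38 mL + 5 mL = 5.38 mL total → factor 5.38/0.38 = 14.158
Overall dilution factor = 85.556 × 36.714 × 4.4 × 91.842 × 24.889 × 14.158 = 4.4728 × 10^8
Stock = 1.79 × 10^-8 mg/mL × 4.4728 × 10^8 = 8.01 mg/mL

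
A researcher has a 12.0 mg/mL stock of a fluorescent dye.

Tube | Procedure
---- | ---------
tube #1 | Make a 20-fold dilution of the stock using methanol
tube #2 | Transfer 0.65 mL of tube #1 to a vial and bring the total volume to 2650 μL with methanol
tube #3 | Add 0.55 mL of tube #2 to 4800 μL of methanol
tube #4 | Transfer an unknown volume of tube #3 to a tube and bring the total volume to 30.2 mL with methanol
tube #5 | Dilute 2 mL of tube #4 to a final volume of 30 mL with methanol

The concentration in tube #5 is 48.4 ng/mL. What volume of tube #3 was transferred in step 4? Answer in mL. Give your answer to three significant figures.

Step 1: 20-fold → factor 20
Step 2: 0.65 mL brought to 2650 μL → factor 2.65/0.65 = 4.0769
Step 3: 0.55 mL + 4800 μL = 5.35 mL total → factor 5.35/0.55 = 9.7273
Step 4: v brought to 30.2 mL → factor = 30.2 mL/v
Step 5: 2 mL brought to 30 mL → factor 30/2 = 15
Product of known-step factors = 11897
Overall factor = 12.0 mg/mL / (48.4 ng/mL) = 2.4793 × 10^5
Step-4 factor = 2.4793 × 10^5 / 11897 = 20.84
v = 30.2 mL / 20.84 = 1.45 mL

1.45 mL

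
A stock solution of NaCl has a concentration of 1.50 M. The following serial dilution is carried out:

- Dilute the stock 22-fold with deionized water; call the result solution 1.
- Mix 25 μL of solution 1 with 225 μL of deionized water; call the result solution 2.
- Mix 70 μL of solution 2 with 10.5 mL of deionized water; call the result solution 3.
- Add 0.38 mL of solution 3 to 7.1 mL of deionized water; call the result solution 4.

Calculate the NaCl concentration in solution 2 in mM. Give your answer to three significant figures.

6.82 mM

Step 1: 22-fold → factor 22
Step 2: 25 μL + 225 μL = 250 μL total → factor 250/25 = 10
Dilution factor through solution 2 = 22 × 10 = 220
[solution 2] = 1.50 M / 220 = 0.006818 M = 6.82 mM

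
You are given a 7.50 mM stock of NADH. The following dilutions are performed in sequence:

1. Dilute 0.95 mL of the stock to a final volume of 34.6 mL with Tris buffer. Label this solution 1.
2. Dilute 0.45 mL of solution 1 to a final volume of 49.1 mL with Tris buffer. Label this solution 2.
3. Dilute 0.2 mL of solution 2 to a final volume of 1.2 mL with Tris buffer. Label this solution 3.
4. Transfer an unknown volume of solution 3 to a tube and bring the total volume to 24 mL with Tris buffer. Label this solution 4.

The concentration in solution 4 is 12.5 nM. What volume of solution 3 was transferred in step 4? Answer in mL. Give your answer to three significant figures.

Step 1: 0.95 mL brought to 34.6 mL → factor 34.6/0.95 = 36.421
Step 2: 0.45 mL brought to 49.1 mL → factor 49.1/0.45 = 109.11
Step 3: 0.2 mL brought to 1.2 mL → factor 1.2/0.2 = 6
Step 4: v brought to 24 mL → factor = 24 mL/v
Product of known-step factors = 23844
Overall factor = 7.50 mM / (12.5 nM) = 6 × 10^5
Step-4 factor = 6 × 10^5 / 23844 = 25.164
v = 24 mL / 25.164 = 0.954 mL

0.954 mL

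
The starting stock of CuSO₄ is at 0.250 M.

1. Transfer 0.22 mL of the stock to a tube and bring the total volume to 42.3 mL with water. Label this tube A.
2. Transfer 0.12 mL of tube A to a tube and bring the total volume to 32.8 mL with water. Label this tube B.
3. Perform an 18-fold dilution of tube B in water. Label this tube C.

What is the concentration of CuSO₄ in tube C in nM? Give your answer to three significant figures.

264 nM

Step 1: 0.22 mL brought to 42.3 mL → factor 42.3/0.22 = 192.27
Step 2: 0.12 mL brought to 32.8 mL → factor 32.8/0.12 = 273.33
Step 3: 18-fold → factor 18
Overall dilution factor = 192.27 × 273.33 × 18 = 9.4598 × 10^5
Final = 0.250 M / 9.4598 × 10^5 = 2.643 × 10^-7 M = 264 nM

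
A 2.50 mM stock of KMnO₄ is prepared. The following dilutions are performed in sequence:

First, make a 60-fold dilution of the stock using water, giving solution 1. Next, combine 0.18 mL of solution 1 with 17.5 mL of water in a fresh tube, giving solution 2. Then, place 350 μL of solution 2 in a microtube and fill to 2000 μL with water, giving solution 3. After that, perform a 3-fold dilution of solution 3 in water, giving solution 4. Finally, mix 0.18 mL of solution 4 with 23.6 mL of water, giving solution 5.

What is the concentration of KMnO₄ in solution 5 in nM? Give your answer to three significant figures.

0.187 nM

Step 1: 60-fold → factor 60
Step 2: 0.18 mL + 17.5 mL = 17.68 mL total → factor 17.68/0.18 = 98.222
Step 3: 350 μL brought to 2000 μL → factor 2000/350 = 5.7143
Step 4: 3-fold → factor 3
Step 5: 0.18 mL + 23.6 mL = 23.78 mL total → factor 23.78/0.18 = 132.11
Overall dilution factor = 60 × 98.222 × 5.7143 × 3 × 132.11 = 1.3347 × 10^7
Final = 2.50 mM / 1.3347 × 10^7 = 1.873 × 10^-7 mM = 0.187 nM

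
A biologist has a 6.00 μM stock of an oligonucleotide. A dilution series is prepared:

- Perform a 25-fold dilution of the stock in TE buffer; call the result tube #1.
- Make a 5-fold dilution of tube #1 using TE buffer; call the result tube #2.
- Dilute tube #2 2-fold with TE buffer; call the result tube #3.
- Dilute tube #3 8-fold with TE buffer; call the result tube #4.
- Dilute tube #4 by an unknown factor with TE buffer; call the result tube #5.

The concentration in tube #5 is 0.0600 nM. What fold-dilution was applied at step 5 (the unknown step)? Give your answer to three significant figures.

50.0-fold

Step 1: 25-fold → factor 25
Step 2: 5-fold → factor 5
Step 3: 2-fold → factor 2
Step 4: 8-fold → factor 8
Step 5: unknown factor x
Product of known-step factors = 2000
Overall factor = 6.00 μM / (0.0600 nM) = 1 × 10^5
x = 1 × 10^5 / 2000 = 50.0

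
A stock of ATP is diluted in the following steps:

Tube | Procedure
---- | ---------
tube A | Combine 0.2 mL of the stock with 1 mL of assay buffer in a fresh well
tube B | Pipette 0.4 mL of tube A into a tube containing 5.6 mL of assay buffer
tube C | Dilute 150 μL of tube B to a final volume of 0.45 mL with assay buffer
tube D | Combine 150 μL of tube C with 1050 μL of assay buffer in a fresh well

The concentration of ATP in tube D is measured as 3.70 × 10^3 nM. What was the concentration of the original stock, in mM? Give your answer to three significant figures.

Step 1: 0.2 mL + 1 mL = 1.2 mL total → factor 1.2/0.2 = 6
Step 2: 0.4 mL + 5.6 mL = 6 mL total → factor 6/0.4 = 15
Step 3: 150 μL brought to 0.45 mL → factor 450/150 = 3
Step 4: 150 μL + 1050 μL = 1200 μL total → factor 1200/150 = 8
Overall dilution factor = 6 × 15 × 3 × 8 = 2160
Stock = 3.70 × 10^3 nM × 2160 = 7.992 × 10^6 nM = 7.99 mM

7.99 mM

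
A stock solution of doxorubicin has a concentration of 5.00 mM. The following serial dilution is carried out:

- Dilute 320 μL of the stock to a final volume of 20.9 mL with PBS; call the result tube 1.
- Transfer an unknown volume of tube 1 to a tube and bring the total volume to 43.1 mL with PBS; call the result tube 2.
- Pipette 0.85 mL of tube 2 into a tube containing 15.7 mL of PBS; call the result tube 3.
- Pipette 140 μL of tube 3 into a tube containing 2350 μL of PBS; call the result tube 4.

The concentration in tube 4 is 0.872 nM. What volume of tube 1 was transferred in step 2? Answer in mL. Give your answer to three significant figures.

Step 1: 320 μL brought to 20.9 mL → factor 20900/320 = 65.312
Step 2: v brought to 43.1 mL → factor = 43.1 mL/v
Step 3: 0.85 mL + 15.7 mL = 16.55 mL total → factor 16.55/0.85 = 19.471
Step 4: 140 μL + 2350 μL = 2490 μL total → factor 2490/140 = 17.786
Product of known-step factors = 22618
Overall factor = 5.00 mM / (0.872 nM) = 5.7339 × 10^6
Step-2 factor = 5.7339 × 10^6 / 22618 = 253.52
v = 43.1 mL / 253.52 = 0.170 mL

0.170 mL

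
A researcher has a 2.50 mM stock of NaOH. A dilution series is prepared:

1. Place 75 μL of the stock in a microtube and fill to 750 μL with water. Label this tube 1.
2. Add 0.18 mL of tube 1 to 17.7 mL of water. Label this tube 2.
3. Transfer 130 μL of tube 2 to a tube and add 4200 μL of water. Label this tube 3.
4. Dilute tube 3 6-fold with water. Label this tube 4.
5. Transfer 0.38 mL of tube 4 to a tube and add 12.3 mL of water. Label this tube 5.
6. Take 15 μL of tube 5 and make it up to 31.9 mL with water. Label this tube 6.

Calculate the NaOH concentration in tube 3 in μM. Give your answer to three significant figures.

Step 1: 75 μL brought to 750 μL → factor 750/75 = 10
Step 2: 0.18 mL + 17.7 mL = 17.88 mL total → factor 17.88/0.18 = 99.333
Step 3: 130 μL + 4200 μL = 4330 μL total → factor 4330/130 = 33.308
Dilution factor through tube 3 = 10 × 99.333 × 33.308 = 33086
[tube 3] = 2.50 mM / 33086 = 7.556 × 10^-5 mM = 0.0756 μM

0.0756 μM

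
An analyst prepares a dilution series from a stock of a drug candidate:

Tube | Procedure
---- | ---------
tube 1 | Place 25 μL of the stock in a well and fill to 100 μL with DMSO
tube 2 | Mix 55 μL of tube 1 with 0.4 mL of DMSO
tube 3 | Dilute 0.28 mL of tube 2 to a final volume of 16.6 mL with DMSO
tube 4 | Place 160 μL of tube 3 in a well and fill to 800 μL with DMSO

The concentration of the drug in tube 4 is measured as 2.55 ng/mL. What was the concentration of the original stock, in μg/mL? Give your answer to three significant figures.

25.0 μg/mL

Step 1: 25 μL brought to 100 μL → factor 100/25 = 4
Step 2: 55 μL + 0.4 mL = 455 μL total → factor 455/55 = 8.2727
Step 3: 0.28 mL brought to 16.6 mL → factor 16.6/0.28 = 59.286
Step 4: 160 μL brought to 800 μL → factor 800/160 = 5
Overall dilution factor = 4 × 8.2727 × 59.286 × 5 = 9809.1
Stock = 2.55 ng/mL × 9809.1 = 2.501 × 10^4 ng/mL = 25.0 μg/mL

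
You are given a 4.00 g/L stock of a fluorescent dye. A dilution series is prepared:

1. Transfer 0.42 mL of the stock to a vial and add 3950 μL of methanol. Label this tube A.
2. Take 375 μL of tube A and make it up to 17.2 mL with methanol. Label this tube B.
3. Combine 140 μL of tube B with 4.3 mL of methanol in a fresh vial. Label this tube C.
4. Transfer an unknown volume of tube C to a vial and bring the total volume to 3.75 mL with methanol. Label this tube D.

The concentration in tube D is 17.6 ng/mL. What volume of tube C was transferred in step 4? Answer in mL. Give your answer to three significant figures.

Step 1: 0.42 mL + 3950 μL = 4.37 mL total → factor 4.37/0.42 = 10.405
Step 2: 375 μL brought to 17.2 mL → factor 17200/375 = 45.867
Step 3: 140 μL + 4.3 mL = 4440 μL total → factor 4440/140 = 31.714
Step 4: v brought to 3.75 mL → factor = 3.75 mL/v
Product of known-step factors = 15135
Overall factor = 4.00 g/L / (17.6 ng/mL) = 2.2727 × 10^5
Step-4 factor = 2.2727 × 10^5 / 15135 = 15.016
v = 3.75 mL / 15.016 = 0.250 mL

0.250 mL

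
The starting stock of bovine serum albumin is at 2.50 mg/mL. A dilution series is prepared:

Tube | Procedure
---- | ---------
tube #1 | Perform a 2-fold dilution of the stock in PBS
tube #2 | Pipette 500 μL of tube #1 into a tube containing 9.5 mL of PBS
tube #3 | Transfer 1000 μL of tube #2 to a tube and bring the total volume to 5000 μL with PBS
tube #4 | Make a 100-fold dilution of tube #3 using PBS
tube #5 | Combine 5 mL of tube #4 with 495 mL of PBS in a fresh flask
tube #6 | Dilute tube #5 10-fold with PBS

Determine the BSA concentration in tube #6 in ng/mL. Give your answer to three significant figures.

Step 1: 2-fold → factor 2
Step 2: 500 μL + 9.5 mL = 10000 μL total → factor 10000/500 = 20
Step 3: 1000 μL brought to 5000 μL → factor 5000/1000 = 5
Step 4: 100-fold → factor 100
Step 5: 5 mL + 495 mL = 500 mL total → factor 500/5 = 100
Step 6: 10-fold → factor 10
Overall dilution factor = 2 × 20 × 5 × 100 × 100 × 10 = 2 × 10^7
Final = 2.50 mg/mL / 2 × 10^7 = 1.250 × 10^-7 mg/mL = 0.125 ng/mL

0.125 ng/mL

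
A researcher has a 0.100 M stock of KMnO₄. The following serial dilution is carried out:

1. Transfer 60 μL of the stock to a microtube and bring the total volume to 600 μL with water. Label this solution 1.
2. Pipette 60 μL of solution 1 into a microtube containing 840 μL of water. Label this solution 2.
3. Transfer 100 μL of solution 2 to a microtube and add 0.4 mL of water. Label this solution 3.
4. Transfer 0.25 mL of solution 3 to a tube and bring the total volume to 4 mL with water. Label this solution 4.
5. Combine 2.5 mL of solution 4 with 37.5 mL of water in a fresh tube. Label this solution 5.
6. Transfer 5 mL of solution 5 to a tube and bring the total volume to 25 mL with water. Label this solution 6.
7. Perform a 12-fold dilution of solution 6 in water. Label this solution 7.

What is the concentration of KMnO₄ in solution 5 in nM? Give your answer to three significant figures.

Step 1: 60 μL brought to 600 μL → factor 600/60 = 10
Step 2: 60 μL + 840 μL = 900 μL total → factor 900/60 = 15
Step 3: 100 μL + 0.4 mL = 500 μL total → factor 500/100 = 5
Step 4: 0.25 mL brought to 4 mL → factor 4/0.25 = 16
Step 5: 2.5 mL + 37.5 mL = 40 mL total → factor 40/2.5 = 16
Dilution factor through solution 5 = 10 × 15 × 5 × 16 × 16 = 1.92 × 10^5
[solution 5] = 0.100 M / 1.92 × 10^5 = 5.208 × 10^-7 M = 521 nM

521 nM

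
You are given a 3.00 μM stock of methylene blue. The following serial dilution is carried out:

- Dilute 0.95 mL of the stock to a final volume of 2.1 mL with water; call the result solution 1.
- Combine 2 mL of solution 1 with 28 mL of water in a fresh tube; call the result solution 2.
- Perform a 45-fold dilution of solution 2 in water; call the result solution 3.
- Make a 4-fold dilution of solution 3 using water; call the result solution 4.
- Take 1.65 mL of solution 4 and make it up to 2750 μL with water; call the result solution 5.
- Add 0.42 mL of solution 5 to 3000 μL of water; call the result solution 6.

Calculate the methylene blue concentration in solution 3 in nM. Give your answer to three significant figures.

Step 1: 0.95 mL brought to 2.1 mL → factor 2.1/0.95 = 2.2105
Step 2: 2 mL + 28 mL = 30 mL total → factor 30/2 = 15
Step 3: 45-fold → factor 45
Dilution factor through solution 3 = 2.2105 × 15 × 45 = 1492.1
[solution 3] = 3.00 μM / 1492.1 = 0.002011 μM = 2.01 nM

2.01 nM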